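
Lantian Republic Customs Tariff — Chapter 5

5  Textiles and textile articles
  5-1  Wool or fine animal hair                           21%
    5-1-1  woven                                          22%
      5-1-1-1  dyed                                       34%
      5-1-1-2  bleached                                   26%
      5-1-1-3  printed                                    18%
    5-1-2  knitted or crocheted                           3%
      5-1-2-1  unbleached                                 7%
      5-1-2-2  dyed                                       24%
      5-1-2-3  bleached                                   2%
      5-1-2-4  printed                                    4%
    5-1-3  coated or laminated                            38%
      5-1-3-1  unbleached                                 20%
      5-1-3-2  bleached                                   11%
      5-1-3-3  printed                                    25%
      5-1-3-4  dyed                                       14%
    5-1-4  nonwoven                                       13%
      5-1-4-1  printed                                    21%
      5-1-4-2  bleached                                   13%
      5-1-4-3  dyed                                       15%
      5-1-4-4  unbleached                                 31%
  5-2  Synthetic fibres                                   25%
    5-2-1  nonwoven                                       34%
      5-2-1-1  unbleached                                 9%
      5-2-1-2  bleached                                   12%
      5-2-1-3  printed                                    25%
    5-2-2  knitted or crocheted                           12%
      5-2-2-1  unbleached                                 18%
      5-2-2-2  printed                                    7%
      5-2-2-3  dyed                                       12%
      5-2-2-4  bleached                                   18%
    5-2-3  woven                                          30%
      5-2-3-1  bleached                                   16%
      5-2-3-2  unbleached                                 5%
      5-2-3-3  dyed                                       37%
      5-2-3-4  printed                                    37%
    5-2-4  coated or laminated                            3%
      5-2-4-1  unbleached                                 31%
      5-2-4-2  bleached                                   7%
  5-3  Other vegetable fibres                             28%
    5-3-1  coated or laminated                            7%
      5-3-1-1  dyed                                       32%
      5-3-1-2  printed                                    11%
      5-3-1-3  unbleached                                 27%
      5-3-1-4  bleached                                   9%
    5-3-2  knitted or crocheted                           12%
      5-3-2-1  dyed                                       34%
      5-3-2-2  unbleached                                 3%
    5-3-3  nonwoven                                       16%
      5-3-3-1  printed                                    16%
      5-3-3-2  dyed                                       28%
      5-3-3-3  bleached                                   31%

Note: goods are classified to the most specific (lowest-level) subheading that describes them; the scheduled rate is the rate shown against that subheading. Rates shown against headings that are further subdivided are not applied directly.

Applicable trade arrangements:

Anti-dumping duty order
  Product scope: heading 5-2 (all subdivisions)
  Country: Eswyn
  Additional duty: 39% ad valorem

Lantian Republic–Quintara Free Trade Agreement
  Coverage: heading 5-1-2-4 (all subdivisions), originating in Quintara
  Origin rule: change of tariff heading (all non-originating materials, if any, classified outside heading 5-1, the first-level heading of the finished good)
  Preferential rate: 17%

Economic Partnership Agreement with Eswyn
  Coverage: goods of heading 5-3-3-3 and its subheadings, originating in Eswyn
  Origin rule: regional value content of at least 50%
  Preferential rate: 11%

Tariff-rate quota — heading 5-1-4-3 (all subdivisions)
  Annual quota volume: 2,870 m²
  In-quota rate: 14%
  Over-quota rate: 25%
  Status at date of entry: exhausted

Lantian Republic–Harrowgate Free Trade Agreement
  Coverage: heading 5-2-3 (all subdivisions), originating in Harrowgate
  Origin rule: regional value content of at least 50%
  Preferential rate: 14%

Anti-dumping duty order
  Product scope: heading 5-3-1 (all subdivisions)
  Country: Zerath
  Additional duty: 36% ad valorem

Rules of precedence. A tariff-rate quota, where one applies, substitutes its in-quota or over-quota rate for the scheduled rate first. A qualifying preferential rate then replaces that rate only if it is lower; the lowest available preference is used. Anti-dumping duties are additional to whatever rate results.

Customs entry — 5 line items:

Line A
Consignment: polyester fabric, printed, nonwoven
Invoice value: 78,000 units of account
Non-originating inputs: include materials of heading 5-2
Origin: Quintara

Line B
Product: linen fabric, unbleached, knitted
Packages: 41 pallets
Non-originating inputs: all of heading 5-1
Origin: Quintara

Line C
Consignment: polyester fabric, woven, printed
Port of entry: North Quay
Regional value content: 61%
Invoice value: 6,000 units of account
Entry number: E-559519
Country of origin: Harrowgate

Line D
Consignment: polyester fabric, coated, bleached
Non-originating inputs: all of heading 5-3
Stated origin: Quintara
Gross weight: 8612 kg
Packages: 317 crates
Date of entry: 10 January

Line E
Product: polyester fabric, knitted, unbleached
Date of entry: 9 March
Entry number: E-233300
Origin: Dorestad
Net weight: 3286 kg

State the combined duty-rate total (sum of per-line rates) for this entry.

67%

Line A: polyester → 5-2; nonwoven → 5-2-1; printed → 5-2-1-3. Scheduled 25%. Quintara agreement on 5-1-2-4: 5-2-1-3 not covered. → 25%.
Line B: linen → 5-3; knitted → 5-3-2; unbleached → 5-3-2-2. Scheduled 3%. Quintara agreement on 5-1-2-4: 5-3-2-2 not covered. → 3%.
Line C: polyester → 5-2; woven → 5-2-3; printed → 5-2-3-4. Scheduled 37%. Harrowgate agreement on 5-2-3: RVC ≥ 50% → 14% available; preferential 14%. → 14%.
Line D: polyester → 5-2; coated → 5-2-4; bleached → 5-2-4-2. Scheduled 7%. Quintara agreement on 5-1-2-4: 5-2-4-2 not covered. → 7%.
Line E: polyester → 5-2; knitted → 5-2-2; unbleached → 5-2-2-1. Scheduled 18%. No special measure applies. → 18%.
Sum: 25% + 3% + 14% + 7% + 18% = 67%.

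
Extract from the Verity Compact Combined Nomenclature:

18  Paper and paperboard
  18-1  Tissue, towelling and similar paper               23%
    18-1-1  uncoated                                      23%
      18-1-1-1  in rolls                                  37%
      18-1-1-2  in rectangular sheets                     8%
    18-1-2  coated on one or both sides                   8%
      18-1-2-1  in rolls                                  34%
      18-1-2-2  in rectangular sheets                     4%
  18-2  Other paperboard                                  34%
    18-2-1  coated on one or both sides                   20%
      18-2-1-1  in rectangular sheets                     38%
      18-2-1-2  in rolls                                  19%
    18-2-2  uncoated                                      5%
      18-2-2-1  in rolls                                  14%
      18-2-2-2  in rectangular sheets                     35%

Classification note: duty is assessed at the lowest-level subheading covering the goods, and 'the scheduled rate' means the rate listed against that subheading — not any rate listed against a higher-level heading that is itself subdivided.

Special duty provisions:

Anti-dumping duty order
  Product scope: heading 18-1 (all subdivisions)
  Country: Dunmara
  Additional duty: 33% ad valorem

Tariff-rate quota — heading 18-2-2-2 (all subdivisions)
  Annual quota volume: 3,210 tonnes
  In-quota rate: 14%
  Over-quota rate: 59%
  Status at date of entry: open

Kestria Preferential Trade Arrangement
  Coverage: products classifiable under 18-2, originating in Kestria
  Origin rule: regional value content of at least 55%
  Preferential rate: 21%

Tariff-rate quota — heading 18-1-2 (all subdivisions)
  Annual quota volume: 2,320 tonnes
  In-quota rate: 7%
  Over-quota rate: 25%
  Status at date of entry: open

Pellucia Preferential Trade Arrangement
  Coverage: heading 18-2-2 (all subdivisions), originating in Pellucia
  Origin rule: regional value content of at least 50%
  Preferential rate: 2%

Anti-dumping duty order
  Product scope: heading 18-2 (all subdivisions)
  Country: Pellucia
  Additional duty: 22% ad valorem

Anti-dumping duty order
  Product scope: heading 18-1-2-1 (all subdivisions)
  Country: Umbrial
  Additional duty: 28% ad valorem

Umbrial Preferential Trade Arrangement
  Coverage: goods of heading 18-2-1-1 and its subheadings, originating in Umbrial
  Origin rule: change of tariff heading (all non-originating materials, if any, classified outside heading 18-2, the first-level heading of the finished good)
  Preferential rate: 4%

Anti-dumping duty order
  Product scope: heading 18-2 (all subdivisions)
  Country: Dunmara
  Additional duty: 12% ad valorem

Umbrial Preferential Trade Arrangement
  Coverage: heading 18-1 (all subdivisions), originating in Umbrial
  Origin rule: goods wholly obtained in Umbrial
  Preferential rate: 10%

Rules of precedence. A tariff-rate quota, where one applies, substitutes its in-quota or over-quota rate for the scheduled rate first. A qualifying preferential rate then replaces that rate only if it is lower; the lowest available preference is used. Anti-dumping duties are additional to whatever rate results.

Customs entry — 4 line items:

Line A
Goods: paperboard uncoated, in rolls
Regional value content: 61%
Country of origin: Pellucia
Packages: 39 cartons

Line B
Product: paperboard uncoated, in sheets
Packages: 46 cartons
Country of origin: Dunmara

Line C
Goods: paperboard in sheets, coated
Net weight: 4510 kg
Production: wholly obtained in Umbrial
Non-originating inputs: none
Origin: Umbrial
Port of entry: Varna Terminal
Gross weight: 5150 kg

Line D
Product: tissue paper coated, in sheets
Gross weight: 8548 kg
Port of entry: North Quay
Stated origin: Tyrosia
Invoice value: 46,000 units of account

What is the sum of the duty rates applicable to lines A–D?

Line A: paperboard → 18-2; uncoated → 18-2-2; in rolls → 18-2-2-1. Scheduled 14%. Pellucia agreement on 18-2-2: RVC ≥ 50% → 2% available; preferential 2%; anti-dumping (Pellucia, 18-2): +22%; total 2% + 22% = 24%. → 24%.
Line B: paperboard → 18-2; uncoated → 18-2-2; in sheets → 18-2-2-2. Scheduled 35%. quota on 18-2-2-2 open → in-quota 14%; anti-dumping (Dunmara, 18-2): +12%; total 14% + 12% = 26%. → 26%.
Line C: paperboard → 18-2; coated → 18-2-1; in sheets → 18-2-1-1. Scheduled 38%. Umbrial agreement on 18-2-1-1: CTH met → 4% available; Umbrial agreement on 18-1: 18-2-1-1 not covered; preferential 4%. → 4%.
Line D: tissue paper → 18-1; coated → 18-1-2; in sheets → 18-1-2-2. Scheduled 4%. quota on 18-1-2 open → in-quota 7%. → 7%.
Sum: 24% + 26% + 4% + 7% = 61%.

61%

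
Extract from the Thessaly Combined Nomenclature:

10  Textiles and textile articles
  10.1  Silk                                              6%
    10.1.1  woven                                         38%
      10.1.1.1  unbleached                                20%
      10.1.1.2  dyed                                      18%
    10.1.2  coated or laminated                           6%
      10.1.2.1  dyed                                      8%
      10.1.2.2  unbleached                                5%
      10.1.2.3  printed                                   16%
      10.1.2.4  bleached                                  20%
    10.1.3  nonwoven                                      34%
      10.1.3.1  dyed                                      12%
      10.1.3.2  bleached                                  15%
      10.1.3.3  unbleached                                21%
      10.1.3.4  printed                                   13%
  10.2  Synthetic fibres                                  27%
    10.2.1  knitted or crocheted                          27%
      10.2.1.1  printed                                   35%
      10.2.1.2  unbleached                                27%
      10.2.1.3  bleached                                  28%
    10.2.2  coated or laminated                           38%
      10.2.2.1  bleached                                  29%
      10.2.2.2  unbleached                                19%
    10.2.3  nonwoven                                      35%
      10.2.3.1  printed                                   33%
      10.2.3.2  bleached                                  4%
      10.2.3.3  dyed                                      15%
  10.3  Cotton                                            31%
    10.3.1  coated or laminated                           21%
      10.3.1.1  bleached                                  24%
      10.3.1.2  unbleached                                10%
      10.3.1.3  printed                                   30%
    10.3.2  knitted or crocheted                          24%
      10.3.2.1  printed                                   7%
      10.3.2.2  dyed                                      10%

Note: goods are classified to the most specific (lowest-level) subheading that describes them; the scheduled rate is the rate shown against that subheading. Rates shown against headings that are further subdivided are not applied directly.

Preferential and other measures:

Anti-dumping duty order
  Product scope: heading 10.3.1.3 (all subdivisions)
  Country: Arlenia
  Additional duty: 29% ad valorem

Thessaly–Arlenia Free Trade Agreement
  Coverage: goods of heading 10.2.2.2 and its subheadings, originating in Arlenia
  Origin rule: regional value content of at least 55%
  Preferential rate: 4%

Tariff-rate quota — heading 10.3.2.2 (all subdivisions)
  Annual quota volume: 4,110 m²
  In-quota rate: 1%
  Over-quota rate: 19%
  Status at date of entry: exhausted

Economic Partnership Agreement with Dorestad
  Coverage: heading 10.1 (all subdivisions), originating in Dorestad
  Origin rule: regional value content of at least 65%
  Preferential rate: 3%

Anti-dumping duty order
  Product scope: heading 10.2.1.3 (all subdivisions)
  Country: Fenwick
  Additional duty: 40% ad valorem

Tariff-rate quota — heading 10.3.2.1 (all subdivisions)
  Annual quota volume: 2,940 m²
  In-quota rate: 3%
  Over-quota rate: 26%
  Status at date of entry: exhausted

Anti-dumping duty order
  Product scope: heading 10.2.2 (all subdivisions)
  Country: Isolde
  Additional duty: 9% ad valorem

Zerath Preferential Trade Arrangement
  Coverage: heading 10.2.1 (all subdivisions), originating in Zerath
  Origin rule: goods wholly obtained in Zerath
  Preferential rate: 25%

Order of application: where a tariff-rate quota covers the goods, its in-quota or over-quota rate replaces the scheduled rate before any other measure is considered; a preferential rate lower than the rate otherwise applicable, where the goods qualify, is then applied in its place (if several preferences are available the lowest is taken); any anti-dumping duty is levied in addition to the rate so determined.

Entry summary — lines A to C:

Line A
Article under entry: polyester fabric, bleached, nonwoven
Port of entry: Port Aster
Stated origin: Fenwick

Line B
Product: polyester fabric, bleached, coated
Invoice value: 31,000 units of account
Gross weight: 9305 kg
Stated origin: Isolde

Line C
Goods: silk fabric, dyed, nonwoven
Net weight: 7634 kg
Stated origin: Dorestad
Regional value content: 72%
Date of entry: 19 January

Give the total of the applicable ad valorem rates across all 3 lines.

45%

Line A: polyester → 10.2; nonwoven → 10.2.3; bleached → 10.2.3.2. Scheduled 4%. No special measure applies. → 4%.
Line B: polyester → 10.2; coated → 10.2.2; bleached → 10.2.2.1. Scheduled 29%. anti-dumping (Isolde, 10.2.2): +9%; total 29% + 9% = 38%. → 38%.
Line C: silk → 10.1; nonwoven → 10.1.3; dyed → 10.1.3.1. Scheduled 12%. Dorestad agreement on 10.1: RVC ≥ 65% → 3% available; preferential 3%. → 3%.
Sum: 4% + 38% + 3% = 45%.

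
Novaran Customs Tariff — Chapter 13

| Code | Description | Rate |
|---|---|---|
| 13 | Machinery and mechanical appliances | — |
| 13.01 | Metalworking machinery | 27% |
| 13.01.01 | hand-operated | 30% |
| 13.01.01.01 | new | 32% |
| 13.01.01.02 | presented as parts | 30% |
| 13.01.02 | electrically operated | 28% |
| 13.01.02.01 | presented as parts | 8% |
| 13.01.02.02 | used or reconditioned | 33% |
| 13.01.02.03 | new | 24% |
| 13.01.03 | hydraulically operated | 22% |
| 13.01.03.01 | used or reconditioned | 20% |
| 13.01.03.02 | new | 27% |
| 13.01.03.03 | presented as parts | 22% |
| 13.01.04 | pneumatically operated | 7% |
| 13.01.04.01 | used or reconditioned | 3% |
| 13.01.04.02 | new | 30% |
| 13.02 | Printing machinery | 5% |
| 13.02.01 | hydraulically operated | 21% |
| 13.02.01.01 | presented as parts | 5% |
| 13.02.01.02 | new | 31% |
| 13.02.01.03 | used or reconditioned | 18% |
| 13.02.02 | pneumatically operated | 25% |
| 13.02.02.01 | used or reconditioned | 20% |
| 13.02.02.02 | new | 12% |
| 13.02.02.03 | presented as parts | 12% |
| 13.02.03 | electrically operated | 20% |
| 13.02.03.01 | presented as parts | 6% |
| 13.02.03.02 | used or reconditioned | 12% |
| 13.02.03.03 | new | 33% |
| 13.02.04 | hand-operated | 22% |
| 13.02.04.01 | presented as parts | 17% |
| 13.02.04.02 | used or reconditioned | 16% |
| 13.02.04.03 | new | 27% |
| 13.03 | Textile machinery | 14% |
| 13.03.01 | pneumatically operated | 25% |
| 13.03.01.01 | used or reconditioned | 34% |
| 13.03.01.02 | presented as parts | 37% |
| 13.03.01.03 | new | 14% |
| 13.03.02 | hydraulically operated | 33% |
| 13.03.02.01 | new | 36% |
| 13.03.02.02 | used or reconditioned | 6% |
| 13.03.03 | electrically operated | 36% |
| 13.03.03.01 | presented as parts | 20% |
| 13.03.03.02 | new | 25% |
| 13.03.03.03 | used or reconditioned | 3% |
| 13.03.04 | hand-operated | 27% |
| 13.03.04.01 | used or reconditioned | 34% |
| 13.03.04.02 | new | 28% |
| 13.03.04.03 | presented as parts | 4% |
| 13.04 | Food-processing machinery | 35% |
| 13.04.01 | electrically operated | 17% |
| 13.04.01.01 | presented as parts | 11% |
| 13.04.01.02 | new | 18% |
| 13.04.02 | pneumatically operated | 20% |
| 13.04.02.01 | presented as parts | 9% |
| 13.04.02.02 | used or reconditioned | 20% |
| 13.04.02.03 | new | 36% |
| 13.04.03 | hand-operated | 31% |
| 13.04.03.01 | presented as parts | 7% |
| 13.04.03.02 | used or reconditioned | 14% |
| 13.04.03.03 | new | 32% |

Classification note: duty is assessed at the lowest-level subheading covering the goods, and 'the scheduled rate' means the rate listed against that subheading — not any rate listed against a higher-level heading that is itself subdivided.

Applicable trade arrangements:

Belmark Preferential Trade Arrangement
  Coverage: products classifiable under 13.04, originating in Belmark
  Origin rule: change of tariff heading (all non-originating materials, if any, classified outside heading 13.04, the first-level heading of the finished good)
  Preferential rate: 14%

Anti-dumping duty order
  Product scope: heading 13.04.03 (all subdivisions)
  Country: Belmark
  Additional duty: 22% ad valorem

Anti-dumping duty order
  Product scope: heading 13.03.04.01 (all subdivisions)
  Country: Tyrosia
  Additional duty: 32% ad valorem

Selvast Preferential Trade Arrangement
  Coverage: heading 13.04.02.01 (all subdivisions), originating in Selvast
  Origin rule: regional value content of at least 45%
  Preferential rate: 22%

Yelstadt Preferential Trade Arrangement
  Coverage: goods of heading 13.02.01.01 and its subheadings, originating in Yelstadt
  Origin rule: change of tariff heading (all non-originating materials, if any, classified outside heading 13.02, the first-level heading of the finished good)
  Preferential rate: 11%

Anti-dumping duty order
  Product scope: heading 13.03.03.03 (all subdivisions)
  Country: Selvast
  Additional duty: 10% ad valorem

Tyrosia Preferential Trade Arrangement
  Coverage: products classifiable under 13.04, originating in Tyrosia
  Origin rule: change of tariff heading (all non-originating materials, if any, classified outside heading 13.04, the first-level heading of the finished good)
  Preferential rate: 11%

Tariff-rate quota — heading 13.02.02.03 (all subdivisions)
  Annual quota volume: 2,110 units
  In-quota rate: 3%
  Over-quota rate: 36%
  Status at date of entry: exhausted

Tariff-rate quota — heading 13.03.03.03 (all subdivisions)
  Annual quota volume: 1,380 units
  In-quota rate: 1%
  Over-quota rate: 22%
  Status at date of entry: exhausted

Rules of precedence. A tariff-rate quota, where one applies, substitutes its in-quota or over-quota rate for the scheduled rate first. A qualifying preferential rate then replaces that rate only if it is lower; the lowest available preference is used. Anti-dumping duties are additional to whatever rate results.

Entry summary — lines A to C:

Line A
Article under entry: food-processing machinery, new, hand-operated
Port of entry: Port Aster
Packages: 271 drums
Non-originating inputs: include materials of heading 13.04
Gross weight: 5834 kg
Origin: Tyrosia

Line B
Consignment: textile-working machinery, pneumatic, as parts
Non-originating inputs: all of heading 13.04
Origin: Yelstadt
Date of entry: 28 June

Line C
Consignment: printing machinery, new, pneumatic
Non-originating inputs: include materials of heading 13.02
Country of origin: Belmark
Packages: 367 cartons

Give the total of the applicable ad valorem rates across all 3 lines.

81%

Line A: food-processing → 13.04; hand-operated → 13.04.03; new → 13.04.03.03. Scheduled 32%. Tyrosia agreement on 13.04: CTH not met. → 32%.
Line B: textile-working → 13.03; pneumatic → 13.03.01; as parts → 13.03.01.02. Scheduled 37%. Yelstadt agreement on 13.02.01.01: 13.03.01.02 not covered. → 37%.
Line C: printing → 13.02; pneumatic → 13.02.02; new → 13.02.02.02. Scheduled 12%. Belmark agreement on 13.04: 13.02.02.02 not covered. → 12%.
Sum: 32% + 37% + 12% = 81%.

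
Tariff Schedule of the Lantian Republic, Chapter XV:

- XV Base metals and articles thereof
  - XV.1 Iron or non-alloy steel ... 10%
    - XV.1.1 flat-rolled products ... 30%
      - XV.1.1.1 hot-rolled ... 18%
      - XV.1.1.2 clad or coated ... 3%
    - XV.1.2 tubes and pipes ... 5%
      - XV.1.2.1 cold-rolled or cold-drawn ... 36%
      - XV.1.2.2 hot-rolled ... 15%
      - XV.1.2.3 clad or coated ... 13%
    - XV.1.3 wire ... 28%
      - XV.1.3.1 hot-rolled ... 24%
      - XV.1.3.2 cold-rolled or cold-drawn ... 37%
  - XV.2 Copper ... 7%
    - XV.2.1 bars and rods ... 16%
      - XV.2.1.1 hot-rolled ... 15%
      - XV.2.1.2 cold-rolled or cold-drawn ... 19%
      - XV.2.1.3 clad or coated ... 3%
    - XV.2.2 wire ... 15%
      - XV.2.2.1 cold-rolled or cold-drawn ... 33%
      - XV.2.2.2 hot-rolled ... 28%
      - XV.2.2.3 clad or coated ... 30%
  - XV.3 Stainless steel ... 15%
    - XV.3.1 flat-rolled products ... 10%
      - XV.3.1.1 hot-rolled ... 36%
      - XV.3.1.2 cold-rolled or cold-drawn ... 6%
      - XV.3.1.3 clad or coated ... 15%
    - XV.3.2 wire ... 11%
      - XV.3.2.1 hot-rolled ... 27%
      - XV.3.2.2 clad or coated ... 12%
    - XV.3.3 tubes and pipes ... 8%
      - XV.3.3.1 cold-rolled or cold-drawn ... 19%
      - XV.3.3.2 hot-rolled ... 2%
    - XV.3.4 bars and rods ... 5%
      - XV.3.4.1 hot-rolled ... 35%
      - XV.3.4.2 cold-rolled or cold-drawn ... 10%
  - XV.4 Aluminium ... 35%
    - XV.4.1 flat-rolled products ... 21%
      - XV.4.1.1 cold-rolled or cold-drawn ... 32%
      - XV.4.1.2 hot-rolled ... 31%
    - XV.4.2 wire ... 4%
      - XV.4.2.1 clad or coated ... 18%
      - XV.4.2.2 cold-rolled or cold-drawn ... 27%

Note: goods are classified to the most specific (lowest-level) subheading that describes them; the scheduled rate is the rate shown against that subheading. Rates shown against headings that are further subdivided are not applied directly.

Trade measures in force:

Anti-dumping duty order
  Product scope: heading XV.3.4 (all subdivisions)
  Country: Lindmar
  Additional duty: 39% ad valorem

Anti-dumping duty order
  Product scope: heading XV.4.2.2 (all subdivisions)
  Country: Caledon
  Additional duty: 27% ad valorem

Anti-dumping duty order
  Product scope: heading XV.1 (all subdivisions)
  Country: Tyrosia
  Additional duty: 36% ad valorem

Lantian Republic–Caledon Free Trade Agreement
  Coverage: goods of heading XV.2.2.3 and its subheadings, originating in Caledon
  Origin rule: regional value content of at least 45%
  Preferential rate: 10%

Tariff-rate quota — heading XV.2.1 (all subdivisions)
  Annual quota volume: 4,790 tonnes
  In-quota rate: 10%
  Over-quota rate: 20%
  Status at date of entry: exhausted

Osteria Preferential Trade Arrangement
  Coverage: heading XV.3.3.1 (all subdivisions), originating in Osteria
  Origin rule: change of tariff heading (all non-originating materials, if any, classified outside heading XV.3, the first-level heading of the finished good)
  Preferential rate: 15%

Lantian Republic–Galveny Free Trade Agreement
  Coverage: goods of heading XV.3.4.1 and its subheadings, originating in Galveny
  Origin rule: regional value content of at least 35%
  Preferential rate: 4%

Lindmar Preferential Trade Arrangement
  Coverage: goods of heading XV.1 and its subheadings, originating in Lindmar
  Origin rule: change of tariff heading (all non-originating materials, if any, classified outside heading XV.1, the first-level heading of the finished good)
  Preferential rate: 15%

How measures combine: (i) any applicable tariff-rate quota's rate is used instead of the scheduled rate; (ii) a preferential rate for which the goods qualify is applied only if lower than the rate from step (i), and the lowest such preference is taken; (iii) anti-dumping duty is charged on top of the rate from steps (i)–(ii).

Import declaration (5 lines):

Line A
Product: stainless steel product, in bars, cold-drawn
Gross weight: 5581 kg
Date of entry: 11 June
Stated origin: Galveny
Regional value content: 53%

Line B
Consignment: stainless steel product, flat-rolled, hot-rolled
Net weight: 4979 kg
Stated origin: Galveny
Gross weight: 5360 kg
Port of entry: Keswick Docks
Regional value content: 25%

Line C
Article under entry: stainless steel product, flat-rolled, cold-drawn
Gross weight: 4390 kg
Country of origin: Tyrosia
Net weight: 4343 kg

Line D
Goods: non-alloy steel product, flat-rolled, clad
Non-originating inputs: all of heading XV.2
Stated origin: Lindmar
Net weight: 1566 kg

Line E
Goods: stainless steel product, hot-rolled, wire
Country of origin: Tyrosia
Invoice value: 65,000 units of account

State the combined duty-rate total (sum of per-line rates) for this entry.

82%

Line A: stainless steel → XV.3; in bars → XV.3.4; cold-drawn → XV.3.4.2. Scheduled 10%. Galveny agreement on XV.3.4.1: XV.3.4.2 not covered. → 10%.
Line B: stainless steel → XV.3; flat-rolled → XV.3.1; hot-rolled → XV.3.1.1. Scheduled 36%. Galveny agreement on XV.3.4.1: XV.3.1.1 not covered. → 36%.
Line C: stainless steel → XV.3; flat-rolled → XV.3.1; cold-drawn → XV.3.1.2. Scheduled 6%. No special measure applies. → 6%.
Line D: non-alloy steel → XV.1; flat-rolled → XV.1.1; clad → XV.1.1.2. Scheduled 3%. Lindmar agreement on XV.1: CTH met → 15% available; preference 15% not lower than 3% → no reduction. → 3%.
Line E: stainless steel → XV.3; wire → XV.3.2; hot-rolled → XV.3.2.1. Scheduled 27%. No special measure applies. → 27%.
Sum: 10% + 36% + 6% + 3% + 27% = 82%.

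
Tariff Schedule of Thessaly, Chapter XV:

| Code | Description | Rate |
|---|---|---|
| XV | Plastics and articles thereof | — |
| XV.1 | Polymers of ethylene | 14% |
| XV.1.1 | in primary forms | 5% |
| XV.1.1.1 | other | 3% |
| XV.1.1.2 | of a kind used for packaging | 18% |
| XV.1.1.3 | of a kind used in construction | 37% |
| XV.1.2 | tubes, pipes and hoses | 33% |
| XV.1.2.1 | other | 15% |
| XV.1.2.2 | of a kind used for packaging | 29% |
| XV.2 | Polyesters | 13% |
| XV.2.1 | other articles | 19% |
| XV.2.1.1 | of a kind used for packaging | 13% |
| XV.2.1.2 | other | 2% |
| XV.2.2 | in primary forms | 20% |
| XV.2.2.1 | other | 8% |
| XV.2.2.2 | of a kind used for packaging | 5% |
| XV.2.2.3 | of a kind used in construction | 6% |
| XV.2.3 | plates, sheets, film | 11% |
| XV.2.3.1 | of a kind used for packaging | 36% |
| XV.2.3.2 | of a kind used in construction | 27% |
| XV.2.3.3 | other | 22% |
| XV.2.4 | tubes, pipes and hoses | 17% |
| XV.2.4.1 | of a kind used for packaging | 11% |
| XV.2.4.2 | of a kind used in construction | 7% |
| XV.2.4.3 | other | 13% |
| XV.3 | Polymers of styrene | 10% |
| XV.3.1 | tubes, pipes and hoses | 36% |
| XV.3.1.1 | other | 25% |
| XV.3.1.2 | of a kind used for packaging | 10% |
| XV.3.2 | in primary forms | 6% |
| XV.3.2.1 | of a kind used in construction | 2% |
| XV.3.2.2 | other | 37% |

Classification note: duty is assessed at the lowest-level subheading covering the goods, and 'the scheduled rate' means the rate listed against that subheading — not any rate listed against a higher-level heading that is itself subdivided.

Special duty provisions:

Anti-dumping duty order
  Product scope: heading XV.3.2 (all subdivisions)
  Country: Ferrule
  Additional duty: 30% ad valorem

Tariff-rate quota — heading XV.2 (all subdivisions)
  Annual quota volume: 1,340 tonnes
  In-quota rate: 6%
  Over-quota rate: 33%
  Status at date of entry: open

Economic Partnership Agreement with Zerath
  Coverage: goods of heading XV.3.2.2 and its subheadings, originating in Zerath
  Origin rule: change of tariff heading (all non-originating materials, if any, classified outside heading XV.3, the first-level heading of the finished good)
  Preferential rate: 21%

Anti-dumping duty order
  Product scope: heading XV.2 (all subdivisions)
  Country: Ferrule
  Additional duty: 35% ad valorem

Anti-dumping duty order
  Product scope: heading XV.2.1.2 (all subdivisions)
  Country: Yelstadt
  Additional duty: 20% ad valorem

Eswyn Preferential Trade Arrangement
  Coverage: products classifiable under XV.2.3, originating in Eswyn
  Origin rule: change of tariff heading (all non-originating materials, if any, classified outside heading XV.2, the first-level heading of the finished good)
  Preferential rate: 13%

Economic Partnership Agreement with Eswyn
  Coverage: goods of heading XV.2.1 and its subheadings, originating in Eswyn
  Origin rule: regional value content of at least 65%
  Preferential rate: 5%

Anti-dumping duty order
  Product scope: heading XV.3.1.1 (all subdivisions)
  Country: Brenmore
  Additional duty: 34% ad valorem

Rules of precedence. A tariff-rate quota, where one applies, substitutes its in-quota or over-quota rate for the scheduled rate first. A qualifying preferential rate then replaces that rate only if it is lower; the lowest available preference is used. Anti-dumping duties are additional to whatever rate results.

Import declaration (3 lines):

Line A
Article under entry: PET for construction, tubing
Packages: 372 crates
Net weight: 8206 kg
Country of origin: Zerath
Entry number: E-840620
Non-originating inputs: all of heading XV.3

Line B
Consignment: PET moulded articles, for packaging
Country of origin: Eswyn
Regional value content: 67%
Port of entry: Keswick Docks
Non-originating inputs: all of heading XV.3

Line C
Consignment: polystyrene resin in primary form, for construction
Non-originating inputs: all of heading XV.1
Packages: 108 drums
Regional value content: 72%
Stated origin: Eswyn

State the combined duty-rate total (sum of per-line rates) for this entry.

13%

Line A: PET → XV.2; tubing → XV.2.4; for construction → XV.2.4.2. Scheduled 7%. quota on XV.2 open → in-quota 6%; Zerath agreement on XV.3.2.2: XV.2.4.2 not covered. → 6%.
Line B: PET → XV.2; moulded articles → XV.2.1; for packaging → XV.2.1.1. Scheduled 13%. quota on XV.2 open → in-quota 6%; Eswyn agreement on XV.2.3: XV.2.1.1 not covered; Eswyn agreement on XV.2.1: RVC ≥ 65% → 5% available; preferential 5%. → 5%.
Line C: polystyrene → XV.3; resin in primary form → XV.3.2; for construction → XV.3.2.1. Scheduled 2%. Eswyn agreement on XV.2.3: XV.3.2.1 not covered; Eswyn agreement on XV.2.1: XV.3.2.1 not covered. → 2%.
Sum: 6% + 5% + 2% = 13%.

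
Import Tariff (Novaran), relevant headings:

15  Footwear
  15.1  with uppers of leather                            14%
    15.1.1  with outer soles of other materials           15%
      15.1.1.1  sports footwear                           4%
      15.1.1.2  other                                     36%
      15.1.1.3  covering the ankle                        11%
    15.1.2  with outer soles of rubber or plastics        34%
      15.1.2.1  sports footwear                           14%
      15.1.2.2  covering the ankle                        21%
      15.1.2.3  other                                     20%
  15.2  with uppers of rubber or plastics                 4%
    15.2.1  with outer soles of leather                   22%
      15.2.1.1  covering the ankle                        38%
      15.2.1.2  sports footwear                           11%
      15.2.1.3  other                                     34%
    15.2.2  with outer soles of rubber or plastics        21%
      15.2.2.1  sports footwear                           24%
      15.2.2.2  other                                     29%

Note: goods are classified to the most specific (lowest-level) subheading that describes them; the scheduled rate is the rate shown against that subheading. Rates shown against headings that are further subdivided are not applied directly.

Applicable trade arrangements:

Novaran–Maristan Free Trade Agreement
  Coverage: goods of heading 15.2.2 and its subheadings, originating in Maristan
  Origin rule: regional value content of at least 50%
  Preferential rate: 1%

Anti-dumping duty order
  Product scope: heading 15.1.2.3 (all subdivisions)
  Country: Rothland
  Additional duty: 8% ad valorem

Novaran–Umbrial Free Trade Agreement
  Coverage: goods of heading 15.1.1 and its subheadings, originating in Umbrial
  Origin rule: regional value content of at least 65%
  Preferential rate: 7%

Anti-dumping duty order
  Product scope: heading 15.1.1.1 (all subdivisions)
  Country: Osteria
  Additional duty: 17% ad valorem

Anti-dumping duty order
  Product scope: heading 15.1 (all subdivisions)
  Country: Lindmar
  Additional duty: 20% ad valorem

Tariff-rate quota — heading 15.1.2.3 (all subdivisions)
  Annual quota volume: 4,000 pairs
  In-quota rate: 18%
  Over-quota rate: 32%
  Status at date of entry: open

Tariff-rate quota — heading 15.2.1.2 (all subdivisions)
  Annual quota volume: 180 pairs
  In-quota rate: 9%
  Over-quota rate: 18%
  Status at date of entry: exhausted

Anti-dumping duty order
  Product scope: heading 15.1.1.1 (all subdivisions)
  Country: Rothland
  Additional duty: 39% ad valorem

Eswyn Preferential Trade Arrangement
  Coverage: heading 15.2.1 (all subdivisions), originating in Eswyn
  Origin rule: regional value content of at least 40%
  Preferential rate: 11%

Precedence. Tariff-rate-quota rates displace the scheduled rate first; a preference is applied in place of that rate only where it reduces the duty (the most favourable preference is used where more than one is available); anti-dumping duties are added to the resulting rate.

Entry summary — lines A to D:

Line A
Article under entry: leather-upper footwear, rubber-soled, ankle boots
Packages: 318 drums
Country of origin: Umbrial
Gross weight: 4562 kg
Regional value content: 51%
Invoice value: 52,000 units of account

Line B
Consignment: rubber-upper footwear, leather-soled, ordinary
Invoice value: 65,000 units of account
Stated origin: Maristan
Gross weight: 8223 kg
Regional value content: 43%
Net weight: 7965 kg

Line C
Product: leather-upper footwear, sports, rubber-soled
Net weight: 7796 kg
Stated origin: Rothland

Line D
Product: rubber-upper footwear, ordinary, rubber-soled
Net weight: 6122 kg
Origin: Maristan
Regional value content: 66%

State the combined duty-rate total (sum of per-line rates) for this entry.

Line A: leather-upper → 15.1; rubber-soled → 15.1.2; ankle boots → 15.1.2.2. Scheduled 21%. Umbrial agreement on 15.1.1: 15.1.2.2 not covered. → 21%.
Line B: rubber-upper → 15.2; leather-soled → 15.2.1; ordinary → 15.2.1.3. Scheduled 34%. Maristan agreement on 15.2.2: 15.2.1.3 not covered. → 34%.
Line C: leather-upper → 15.1; rubber-soled → 15.1.2; sports → 15.1.2.1. Scheduled 14%. No special measure applies. → 14%.
Line D: rubber-upper → 15.2; rubber-soled → 15.2.2; ordinary → 15.2.2.2. Scheduled 29%. Maristan agreement on 15.2.2: RVC ≥ 50% → 1% available; preferential 1%. → 1%.
Sum: 21% + 34% + 14% + 1% = 70%.

70%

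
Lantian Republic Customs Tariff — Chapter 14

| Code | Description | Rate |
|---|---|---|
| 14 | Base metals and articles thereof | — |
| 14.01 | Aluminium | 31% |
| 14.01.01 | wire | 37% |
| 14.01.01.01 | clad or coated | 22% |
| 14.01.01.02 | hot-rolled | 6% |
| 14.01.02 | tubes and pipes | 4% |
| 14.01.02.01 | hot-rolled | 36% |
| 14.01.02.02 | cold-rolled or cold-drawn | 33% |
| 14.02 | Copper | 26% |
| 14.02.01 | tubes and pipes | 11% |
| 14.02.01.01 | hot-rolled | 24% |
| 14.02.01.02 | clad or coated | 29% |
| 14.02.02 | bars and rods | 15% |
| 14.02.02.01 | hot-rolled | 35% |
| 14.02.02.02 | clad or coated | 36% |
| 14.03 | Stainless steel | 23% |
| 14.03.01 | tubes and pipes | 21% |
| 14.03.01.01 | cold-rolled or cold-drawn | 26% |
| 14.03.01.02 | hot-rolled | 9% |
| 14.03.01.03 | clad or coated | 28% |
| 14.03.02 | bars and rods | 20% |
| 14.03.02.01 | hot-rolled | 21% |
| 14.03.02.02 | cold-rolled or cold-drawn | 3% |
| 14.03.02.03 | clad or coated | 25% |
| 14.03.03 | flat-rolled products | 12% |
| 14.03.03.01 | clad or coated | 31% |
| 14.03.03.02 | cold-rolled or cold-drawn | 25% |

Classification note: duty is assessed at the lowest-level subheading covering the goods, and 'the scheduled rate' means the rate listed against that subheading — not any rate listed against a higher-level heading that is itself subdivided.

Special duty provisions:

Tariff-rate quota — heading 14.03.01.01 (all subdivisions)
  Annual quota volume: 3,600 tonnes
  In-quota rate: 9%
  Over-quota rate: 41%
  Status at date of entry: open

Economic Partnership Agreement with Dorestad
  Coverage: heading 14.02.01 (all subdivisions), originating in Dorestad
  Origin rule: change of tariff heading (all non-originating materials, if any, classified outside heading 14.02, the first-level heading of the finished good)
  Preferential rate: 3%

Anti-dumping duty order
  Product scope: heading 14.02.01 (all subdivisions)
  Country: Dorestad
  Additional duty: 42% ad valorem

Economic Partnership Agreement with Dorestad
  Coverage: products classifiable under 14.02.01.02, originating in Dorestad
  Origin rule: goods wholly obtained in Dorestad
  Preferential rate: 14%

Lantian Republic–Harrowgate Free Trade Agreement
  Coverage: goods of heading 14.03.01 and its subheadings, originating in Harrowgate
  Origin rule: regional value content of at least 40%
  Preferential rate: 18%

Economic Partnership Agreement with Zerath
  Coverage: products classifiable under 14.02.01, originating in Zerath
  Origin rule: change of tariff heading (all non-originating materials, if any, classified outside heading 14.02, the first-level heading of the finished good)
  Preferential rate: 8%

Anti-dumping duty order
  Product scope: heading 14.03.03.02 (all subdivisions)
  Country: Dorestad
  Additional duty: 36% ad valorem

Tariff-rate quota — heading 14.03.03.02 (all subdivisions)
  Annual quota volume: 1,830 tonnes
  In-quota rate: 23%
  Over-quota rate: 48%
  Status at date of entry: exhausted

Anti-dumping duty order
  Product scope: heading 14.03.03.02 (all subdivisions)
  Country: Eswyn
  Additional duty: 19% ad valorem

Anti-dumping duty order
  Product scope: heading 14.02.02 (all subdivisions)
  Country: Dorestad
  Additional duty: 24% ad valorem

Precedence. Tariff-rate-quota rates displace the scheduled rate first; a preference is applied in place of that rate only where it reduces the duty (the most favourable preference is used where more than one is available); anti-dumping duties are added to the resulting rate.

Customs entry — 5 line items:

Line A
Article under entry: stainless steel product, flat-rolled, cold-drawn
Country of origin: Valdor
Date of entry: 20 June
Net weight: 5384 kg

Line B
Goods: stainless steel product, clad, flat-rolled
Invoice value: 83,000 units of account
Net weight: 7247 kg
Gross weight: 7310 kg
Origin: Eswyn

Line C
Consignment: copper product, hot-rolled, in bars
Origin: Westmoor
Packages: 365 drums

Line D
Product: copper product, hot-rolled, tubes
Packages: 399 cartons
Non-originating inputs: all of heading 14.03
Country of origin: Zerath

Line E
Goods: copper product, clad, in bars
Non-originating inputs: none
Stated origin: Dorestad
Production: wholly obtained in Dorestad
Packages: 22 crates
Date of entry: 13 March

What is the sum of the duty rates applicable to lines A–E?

182%

Line A: stainless steel → 14.03; flat-rolled → 14.03.03; cold-drawn → 14.03.03.02. Scheduled 25%. quota on 14.03.03.02 exhausted → over-quota 48%. → 48%.
Line B: stainless steel → 14.03; flat-rolled → 14.03.03; clad → 14.03.03.01. Scheduled 31%. No special measure applies. → 31%.
Line C: copper → 14.02; in bars → 14.02.02; hot-rolled → 14.02.02.01. Scheduled 35%. No special measure applies. → 35%.
Line D: copper → 14.02; tubes → 14.02.01; hot-rolled → 14.02.01.01. Scheduled 24%. Zerath agreement on 14.02.01: CTH met → 8% available; preferential 8%. → 8%.
Line E: copper → 14.02; in bars → 14.02.02; clad → 14.02.02.02. Scheduled 36%. Dorestad agreement on 14.02.01: 14.02.02.02 not covered; Dorestad agreement on 14.02.01.02: 14.02.02.02 not covered; anti-dumping (Dorestad, 14.02.02): +24%; total 36% + 24% = 60%. → 60%.
Sum: 48% + 31% + 35% + 8% + 60% = 182%.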